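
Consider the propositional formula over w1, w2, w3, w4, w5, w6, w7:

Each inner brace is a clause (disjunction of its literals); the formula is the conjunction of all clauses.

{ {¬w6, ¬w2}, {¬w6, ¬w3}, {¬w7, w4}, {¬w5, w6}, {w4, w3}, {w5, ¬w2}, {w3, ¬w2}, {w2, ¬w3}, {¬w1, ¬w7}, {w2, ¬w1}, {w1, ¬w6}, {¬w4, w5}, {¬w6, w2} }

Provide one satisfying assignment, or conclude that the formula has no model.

Branch on w6: set w6 = False.
From the singleton clause (¬w5), w5 = False.
From the singleton clause (¬w2), w2 = False.
From the singleton clause (¬w3), w3 = False.
From the singleton clause (w4), w4 = True.
That conflicts with the unit clause (¬w4).
So w6 must be the other value — set w6 = True.
From the singleton clause (¬w2), w2 = False.
That conflicts with the unit clause (w2).
Both values of w6 lead to a conflict.

UNSATISFIABLE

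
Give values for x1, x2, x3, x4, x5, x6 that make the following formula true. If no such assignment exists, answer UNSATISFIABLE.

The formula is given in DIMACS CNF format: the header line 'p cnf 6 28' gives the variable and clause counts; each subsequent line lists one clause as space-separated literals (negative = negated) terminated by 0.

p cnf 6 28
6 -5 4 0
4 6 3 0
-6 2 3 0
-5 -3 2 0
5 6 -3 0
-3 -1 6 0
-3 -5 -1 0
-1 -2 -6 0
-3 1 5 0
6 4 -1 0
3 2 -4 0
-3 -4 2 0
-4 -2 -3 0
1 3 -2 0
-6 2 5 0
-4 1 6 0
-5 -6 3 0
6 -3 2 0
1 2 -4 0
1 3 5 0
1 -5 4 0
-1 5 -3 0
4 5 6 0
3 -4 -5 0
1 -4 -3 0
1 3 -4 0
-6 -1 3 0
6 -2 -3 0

x1 ↦ True; x2 ↦ True; x3 ↦ False; x4 ↦ True; x5 ↦ False; x6 ↦ False

Case x6 = False:
Case x5 = False:
Unit clause (¬x3) forces x3 = False.
Unit clause (x4) forces x4 = True.
Unit clause (x2) forces x2 = True.
Unit clause (x1) forces x1 = True.
This assignment satisfies each clause.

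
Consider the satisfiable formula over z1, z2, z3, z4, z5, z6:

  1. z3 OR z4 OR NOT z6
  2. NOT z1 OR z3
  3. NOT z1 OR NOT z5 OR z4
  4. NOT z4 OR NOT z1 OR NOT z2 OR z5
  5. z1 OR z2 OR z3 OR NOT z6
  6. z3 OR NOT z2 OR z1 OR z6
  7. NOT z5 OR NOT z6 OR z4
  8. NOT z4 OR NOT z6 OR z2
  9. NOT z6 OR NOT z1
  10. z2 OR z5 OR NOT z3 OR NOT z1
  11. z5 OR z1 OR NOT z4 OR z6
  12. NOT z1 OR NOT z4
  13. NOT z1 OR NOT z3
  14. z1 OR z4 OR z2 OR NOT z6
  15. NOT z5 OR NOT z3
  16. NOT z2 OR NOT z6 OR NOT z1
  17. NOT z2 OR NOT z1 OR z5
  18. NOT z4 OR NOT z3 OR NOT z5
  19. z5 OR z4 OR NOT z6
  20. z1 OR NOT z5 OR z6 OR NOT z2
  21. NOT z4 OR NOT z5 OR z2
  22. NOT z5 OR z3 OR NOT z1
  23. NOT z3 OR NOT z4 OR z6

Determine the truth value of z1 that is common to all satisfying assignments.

Suppose z1 = true.
The clause (z3) is unit, so z3 = true.
That conflicts with the unit clause (NOT z3).
So every satisfying assignment has z1 = False.

False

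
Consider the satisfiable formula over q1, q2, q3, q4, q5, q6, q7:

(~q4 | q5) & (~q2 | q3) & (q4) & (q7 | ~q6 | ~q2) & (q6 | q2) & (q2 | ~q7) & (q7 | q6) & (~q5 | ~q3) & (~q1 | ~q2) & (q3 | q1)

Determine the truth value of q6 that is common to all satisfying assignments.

True

Suppose q6 = 0.
From the singleton clause (q4), q4 = 1.
From the singleton clause (q5), q5 = 1.
From the singleton clause (q2), q2 = 1.
From the singleton clause (q3), q3 = 1.
Now (~q3) is unsatisfied and unit — conflict.
So every satisfying assignment has q6 = True.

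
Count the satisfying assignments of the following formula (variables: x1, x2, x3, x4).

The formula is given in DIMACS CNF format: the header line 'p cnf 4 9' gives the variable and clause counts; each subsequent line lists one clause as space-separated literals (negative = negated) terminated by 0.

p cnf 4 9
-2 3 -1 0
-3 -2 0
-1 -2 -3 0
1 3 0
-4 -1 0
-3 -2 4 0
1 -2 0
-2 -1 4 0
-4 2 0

3

There are 2^4 = 16 truth assignments over (x1, x2, x3, x4).
Split on x2. With x2 = True, the clauses containing x2 are satisfied and ¬x2 drops from the rest; 0 of the 2^3 = 8 assignments to the other variables satisfy what remains.
With x2 = False, by the same count on the reduced clause set, 3 assignments work.
(One model: x1=F, x2=F, x3=T, x4=F.)
Total: 0 + 3 = 3.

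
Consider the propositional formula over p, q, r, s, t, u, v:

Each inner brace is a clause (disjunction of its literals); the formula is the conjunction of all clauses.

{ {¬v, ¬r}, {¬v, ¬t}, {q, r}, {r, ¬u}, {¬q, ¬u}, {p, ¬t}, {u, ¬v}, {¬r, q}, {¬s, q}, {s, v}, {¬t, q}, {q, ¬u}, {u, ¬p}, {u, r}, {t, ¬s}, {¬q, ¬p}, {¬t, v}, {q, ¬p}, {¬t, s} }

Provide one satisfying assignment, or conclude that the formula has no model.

UNSATISFIABLE

Try v = False.
(s) alone gives s = True.
(q) alone gives q = True.
(¬u) alone gives u = False.
(¬p) alone gives p = False.
(¬t) alone gives t = False.
That conflicts with the unit clause (t).
Backtrack on v: now try v = True.
(¬r) alone gives r = False.
(¬t) alone gives t = False.
(q) alone gives q = True.
(¬u) alone gives u = False.
That conflicts with the unit clause (u).
Both values of v lead to a conflict.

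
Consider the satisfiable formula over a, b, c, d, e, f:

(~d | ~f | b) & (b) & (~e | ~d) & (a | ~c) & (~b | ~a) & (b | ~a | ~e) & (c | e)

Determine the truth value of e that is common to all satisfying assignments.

True

Suppose e = 0.
The clause (b) is unit, so b = 1.
The clause (~a) is unit, so a = 0.
The clause (~c) is unit, so c = 0.
Now (c) is unsatisfied and unit — conflict.
So every satisfying assignment has e = True.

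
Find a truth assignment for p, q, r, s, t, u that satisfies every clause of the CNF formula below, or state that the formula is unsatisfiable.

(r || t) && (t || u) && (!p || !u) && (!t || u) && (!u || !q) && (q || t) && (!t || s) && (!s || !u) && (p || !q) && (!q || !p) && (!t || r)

Suppose r = true.
Suppose t = true.
From the singleton clause (u), u = true.
From the singleton clause (!p), p = false.
From the singleton clause (!q), q = false.
From the singleton clause (s), s = true.
That conflicts with the unit clause (!s).
That branch fails; take t = false instead.
From the singleton clause (u), u = true.
From the singleton clause (!p), p = false.
From the singleton clause (!q), q = false.
That conflicts with the unit clause (q).
Neither t = true nor t = false works.
That branch fails; take r = false instead.
From the singleton clause (t), t = true.
That conflicts with the unit clause (!t).
Neither r = true nor r = false works.

UNSATISFIABLE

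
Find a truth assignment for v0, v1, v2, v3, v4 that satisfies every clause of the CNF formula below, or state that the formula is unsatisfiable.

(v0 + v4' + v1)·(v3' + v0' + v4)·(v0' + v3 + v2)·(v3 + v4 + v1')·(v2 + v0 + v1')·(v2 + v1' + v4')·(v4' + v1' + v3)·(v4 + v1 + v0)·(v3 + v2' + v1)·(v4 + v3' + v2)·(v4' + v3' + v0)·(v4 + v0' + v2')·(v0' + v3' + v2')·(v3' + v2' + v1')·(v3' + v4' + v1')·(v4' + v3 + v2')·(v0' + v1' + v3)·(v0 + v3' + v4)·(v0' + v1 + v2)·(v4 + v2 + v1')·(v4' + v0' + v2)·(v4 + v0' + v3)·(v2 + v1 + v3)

Case v0 = 1:
Case v3 = 0:
Unit clause (v2) forces v2 = 1.
Unit clause (v1) forces v1 = 1.
That conflicts with the unit clause (v1').
So v3 must be the other value — set v3 = 1.
Unit clause (v4) forces v4 = 1.
Unit clause (v2') forces v2 = 0.
That conflicts with the unit clause (v2).
Either choice for v3 ends in contradiction.
So v0 must be the other value — set v0 = 0.
Case v4 = 0:
Unit clause (v1) forces v1 = 1.
Unit clause (v3) forces v3 = 1.
That conflicts with the unit clause (v3').
So v4 must be the other value — set v4 = 1.
Unit clause (v1) forces v1 = 1.
Unit clause (v2) forces v2 = 1.
Unit clause (v3) forces v3 = 1.
That conflicts with the unit clause (v3').
Either choice for v4 ends in contradiction.
Either choice for v0 ends in contradiction.

UNSATISFIABLE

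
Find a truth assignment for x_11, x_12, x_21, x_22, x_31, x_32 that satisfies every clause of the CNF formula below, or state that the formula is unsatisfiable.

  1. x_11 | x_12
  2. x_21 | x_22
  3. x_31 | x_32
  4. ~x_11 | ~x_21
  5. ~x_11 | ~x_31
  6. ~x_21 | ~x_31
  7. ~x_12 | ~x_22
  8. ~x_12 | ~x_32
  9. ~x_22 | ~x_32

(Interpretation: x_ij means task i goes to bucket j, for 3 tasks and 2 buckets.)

Case x_11 = 1:
The clause (~x_21) is unit, so x_21 = 0.
The clause (x_22) is unit, so x_22 = 1.
The clause (~x_31) is unit, so x_31 = 0.
The clause (x_32) is unit, so x_32 = 1.
But (~x_32) is also a unit clause — contradiction.
Backtrack on x_11: now try x_11 = 0.
The clause (x_12) is unit, so x_12 = 1.
The clause (~x_22) is unit, so x_22 = 0.
The clause (x_21) is unit, so x_21 = 1.
The clause (~x_31) is unit, so x_31 = 0.
The clause (x_32) is unit, so x_32 = 1.
But (~x_32) is also a unit clause — contradiction.
Both values of x_11 lead to a conflict.

UNSATISFIABLE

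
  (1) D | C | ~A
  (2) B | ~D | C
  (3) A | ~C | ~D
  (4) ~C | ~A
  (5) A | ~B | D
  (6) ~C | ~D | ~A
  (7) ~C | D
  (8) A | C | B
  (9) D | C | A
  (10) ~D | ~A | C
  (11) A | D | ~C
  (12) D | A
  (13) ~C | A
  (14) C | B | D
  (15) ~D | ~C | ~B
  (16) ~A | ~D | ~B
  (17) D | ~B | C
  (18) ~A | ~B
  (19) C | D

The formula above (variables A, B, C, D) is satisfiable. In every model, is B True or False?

Suppose B = 0.
Case D = 0:
Unit clause (~C) forces C = 0.
That conflicts with the unit clause (C).
Undo D and try D = 1.
Unit clause (C) forces C = 1.
Unit clause (A) forces A = 1.
That conflicts with the unit clause (~A).
Both values of D lead to a conflict.
So every satisfying assignment has B = True.

True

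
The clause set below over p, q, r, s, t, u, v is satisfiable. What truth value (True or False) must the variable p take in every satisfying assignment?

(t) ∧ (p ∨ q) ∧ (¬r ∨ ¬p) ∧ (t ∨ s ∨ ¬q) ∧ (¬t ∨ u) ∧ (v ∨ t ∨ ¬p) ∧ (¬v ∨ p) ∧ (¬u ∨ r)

Suppose p = True.
Unit clause (t) forces t = True.
Unit clause (¬r) forces r = False.
Unit clause (u) forces u = True.
Now (¬u) is unsatisfied and unit — conflict.
So every satisfying assignment has p = False.

False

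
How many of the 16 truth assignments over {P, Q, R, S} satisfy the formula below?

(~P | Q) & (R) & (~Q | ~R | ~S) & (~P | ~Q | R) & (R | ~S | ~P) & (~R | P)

1

There are 2^4 = 16 truth assignments over (P, Q, R, S).
Split on P. With P = 1, the clauses containing P are satisfied and ~P drops from the rest; 1 of the 2^3 = 8 assignments to the other variables satisfy what remains.
With P = 0, by the same count on the reduced clause set, 0 assignments work.
(One model: P=T, Q=T, R=T, S=F.)
Total: 1 + 0 = 1.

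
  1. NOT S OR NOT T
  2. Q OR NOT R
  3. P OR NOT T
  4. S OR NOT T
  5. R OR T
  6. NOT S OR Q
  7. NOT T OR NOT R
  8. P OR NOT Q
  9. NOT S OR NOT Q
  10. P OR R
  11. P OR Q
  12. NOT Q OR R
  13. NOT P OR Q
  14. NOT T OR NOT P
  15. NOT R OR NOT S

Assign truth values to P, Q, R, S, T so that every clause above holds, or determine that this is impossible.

Case S = false:
From the singleton clause (NOT T), T = false.
From the singleton clause (R), R = true.
From the singleton clause (Q), Q = true.
From the singleton clause (P), P = true.
This assignment satisfies each clause.

P ↦ true, Q ↦ true, R ↦ true, S ↦ false, T ↦ false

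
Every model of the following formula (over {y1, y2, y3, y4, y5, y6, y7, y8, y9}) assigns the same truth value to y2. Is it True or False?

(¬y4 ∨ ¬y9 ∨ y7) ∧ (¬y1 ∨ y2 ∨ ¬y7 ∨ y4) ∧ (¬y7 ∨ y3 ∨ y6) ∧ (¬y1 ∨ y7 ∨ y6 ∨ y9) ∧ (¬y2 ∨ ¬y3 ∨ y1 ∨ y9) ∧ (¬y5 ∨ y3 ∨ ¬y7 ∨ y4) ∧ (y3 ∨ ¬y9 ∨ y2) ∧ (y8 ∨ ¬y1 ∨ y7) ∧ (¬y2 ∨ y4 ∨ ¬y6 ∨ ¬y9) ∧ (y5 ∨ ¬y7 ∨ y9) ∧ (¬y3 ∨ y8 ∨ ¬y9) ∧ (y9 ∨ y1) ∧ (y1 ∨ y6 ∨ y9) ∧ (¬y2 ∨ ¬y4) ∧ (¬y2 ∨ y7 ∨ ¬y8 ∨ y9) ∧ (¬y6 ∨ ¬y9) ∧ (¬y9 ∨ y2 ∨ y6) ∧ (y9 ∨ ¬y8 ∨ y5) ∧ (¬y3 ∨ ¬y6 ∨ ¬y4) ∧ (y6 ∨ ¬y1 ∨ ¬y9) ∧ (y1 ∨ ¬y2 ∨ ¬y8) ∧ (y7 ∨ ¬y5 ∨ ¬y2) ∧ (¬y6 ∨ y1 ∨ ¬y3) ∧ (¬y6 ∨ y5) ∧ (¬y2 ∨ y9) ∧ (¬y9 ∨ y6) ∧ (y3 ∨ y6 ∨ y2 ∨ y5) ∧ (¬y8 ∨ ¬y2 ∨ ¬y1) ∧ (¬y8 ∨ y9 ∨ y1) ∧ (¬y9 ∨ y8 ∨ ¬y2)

Suppose y2 = True.
(¬y4) alone gives y4 = False.
(y9) alone gives y9 = True.
(¬y6) alone gives y6 = False.
That conflicts with the unit clause (y6).
So every satisfying assignment has y2 = False.

False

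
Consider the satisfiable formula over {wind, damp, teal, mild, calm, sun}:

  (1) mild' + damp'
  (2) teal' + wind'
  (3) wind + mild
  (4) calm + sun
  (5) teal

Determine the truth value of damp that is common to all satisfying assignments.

False

Suppose damp = 1.
The clause (mild') is unit, so mild = 0.
The clause (wind) is unit, so wind = 1.
The clause (teal') is unit, so teal = 0.
Now (teal) is unsatisfied and unit — conflict.
So every satisfying assignment has damp = False.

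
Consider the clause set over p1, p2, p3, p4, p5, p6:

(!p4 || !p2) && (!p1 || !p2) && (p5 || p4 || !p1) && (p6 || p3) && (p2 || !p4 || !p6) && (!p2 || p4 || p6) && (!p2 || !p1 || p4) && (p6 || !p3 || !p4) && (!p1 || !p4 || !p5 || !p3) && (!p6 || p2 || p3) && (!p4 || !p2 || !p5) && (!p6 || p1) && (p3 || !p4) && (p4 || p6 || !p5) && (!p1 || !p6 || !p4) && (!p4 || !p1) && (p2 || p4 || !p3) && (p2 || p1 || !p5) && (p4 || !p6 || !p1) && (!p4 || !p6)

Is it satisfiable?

Suppose p4 = false.
Suppose p1 = false.
From the singleton clause (!p6), p6 = false.
From the singleton clause (p3), p3 = true.
From the singleton clause (!p2), p2 = false.
Now (p2) is unsatisfied and unit — conflict.
Backtrack on p1: now try p1 = true.
From the singleton clause (!p2), p2 = false.
From the singleton clause (p5), p5 = true.
From the singleton clause (p6), p6 = true.
Now (!p6) is unsatisfied and unit — conflict.
Either choice for p1 ends in contradiction.
Backtrack on p4: now try p4 = true.
From the singleton clause (!p2), p2 = false.
From the singleton clause (!p6), p6 = false.
From the singleton clause (p3), p3 = true.
Now (!p3) is unsatisfied and unit — conflict.
Either choice for p4 ends in contradiction.
No assignment satisfies every clause.

No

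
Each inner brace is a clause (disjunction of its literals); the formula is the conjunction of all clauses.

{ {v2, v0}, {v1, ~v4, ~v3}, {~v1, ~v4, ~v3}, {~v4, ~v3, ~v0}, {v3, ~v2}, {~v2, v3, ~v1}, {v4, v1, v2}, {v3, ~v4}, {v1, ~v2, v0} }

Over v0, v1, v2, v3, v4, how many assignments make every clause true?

5

There are 2^5 = 32 truth assignments over (v0, v1, v2, v3, v4).
Split on v3. With v3 = 1, the clauses containing v3 are satisfied and ~v3 drops from the rest; 4 of the 2^4 = 16 assignments to the other variables satisfy what remains.
With v3 = 0, by the same count on the reduced clause set, 1 assignment works.
(One model: v0=F, v1=T, v2=T, v3=T, v4=F.)
Total: 4 + 1 = 5.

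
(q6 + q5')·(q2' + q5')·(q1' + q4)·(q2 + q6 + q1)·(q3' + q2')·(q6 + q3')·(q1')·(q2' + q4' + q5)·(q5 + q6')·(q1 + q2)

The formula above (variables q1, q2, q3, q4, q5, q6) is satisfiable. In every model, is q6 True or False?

False

Suppose q6 = 1.
Unit clause (q1') forces q1 = 0.
Unit clause (q5) forces q5 = 1.
Unit clause (q2') forces q2 = 0.
That conflicts with the unit clause (q2).
So every satisfying assignment has q6 = False.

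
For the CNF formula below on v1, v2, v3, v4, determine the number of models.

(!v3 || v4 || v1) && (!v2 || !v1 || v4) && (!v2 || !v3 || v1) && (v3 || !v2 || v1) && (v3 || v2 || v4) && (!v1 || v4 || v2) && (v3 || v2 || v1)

5

There are 2^4 = 16 truth assignments over (v1, v2, v3, v4).
Check each against the 7 clauses (columns in the order v1, v2, v3, v4):
  F F F F  ✗ fails (v3 || v2 || v4)
  F F F T  ✗ fails (v3 || v2 || v1)
  F F T F  ✗ fails (!v3 || v4 || v1)
  F F T T  ✓ satisfies all
  F T F F  ✗ fails (v3 || !v2 || v1)
  F T F T  ✗ fails (v3 || !v2 || v1)
  F T T F  ✗ fails (!v3 || v4 || v1)
  F T T T  ✗ fails (!v2 || !v3 || v1)
  T F F F  ✗ fails (v3 || v2 || v4)
  T F F T  ✓ satisfies all
  T F T F  ✗ fails (!v1 || v4 || v2)
  T F T T  ✓ satisfies all
  T T F F  ✗ fails (!v2 || !v1 || v4)
  T T F T  ✓ satisfies all
  T T T F  ✗ fails (!v2 || !v1 || v4)
  T T T T  ✓ satisfies all
5 of the 16 rows are models.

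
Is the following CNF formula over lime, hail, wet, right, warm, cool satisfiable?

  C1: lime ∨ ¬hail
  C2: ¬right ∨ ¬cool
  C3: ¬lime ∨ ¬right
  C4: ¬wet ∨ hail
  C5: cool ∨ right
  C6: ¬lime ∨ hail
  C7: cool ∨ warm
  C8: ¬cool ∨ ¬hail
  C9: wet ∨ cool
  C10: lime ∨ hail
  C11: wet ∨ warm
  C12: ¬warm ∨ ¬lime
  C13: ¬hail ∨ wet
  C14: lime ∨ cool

No

Try lime = True.
The clause (¬right) is unit, so right = False.
The clause (cool) is unit, so cool = True.
The clause (hail) is unit, so hail = True.
But (¬hail) is also a unit clause — contradiction.
So lime must be the other value — set lime = False.
The clause (¬hail) is unit, so hail = False.
But (hail) is also a unit clause — contradiction.
Neither lime = True nor lime = False works.
No assignment satisfies every clause.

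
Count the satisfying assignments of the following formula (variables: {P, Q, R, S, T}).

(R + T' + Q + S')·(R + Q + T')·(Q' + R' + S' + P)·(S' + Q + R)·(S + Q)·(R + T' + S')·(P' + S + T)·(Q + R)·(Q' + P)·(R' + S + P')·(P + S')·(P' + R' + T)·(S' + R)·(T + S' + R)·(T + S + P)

3

There are 2^5 = 32 truth assignments over (P, Q, R, S, T).
Split on S. With S = 1, the clauses containing S are satisfied and S' drops from the rest; 2 of the 2^4 = 16 assignments to the other variables satisfy what remains.
With S = 0, by the same count on the reduced clause set, 1 assignment works.
(One model: P=T, Q=F, R=T, S=T, T=T.)
Total: 2 + 1 = 3.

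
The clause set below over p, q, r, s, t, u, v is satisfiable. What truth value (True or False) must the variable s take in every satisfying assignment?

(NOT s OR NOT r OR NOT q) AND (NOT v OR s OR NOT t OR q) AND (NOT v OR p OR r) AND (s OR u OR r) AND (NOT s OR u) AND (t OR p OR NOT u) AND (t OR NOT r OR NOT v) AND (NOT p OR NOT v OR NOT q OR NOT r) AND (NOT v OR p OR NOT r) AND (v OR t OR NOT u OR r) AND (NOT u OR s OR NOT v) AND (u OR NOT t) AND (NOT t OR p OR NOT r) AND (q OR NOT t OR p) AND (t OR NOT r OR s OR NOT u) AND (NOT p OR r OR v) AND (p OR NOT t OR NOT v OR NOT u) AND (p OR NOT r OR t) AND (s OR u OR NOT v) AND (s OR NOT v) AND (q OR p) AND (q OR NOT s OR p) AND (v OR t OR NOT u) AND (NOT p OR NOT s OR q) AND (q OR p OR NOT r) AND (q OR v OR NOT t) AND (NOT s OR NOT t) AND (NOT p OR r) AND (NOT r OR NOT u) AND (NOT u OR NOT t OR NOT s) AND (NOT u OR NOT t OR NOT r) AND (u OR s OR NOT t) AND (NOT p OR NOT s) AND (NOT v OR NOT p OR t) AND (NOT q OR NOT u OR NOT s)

Suppose s = true.
The clause (u) is unit, so u = true.
The clause (NOT t) is unit, so t = false.
The clause (p) is unit, so p = true.
But (NOT p) is also a unit clause — contradiction.
So every satisfying assignment has s = False.

False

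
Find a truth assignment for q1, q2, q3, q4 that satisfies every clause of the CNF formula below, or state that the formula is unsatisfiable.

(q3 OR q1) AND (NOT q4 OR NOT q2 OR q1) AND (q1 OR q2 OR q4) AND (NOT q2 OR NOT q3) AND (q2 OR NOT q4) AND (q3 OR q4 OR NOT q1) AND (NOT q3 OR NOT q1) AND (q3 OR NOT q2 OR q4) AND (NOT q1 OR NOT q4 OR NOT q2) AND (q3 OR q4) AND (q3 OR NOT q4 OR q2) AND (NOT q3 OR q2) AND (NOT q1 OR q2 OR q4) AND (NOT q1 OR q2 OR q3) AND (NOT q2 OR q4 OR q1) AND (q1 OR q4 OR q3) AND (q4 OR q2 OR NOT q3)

UNSATISFIABLE

Suppose q3 = true.
From the singleton clause (NOT q2), q2 = false.
But (q2) is also a unit clause — contradiction.
Backtrack on q3: now try q3 = false.
From the singleton clause (q1), q1 = true.
From the singleton clause (q4), q4 = true.
From the singleton clause (q2), q2 = true.
But (NOT q2) is also a unit clause — contradiction.
Neither q3 = true nor q3 = false works.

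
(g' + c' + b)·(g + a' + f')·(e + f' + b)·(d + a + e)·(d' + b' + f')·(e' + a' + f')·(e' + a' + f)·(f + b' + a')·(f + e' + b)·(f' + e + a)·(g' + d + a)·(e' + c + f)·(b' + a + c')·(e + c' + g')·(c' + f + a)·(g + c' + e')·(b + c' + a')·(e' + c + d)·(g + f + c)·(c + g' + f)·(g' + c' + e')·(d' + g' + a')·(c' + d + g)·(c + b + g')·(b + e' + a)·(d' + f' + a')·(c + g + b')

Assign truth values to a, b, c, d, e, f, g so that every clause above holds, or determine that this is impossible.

Try g = 1.
Try c = 0.
The clause (f) is unit, so f = 1.
The clause (b) is unit, so b = 1.
The clause (d') is unit, so d = 0.
The clause (a) is unit, so a = 1.
The clause (e') is unit, so e = 0.
This assignment satisfies each clause.

a=1, b=1, c=0, d=0, e=0, f=1, g=1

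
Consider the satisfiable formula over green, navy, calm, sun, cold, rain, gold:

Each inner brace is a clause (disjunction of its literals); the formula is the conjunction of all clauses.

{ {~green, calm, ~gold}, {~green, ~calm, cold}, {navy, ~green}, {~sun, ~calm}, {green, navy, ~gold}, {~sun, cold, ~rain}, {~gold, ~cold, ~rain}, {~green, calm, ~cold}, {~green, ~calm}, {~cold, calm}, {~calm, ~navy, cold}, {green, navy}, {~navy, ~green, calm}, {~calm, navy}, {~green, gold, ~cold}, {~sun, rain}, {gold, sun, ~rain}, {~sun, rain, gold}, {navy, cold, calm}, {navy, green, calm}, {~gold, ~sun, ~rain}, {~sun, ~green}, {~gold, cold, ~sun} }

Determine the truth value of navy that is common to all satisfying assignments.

Suppose navy = 0.
(~green) alone gives green = 0.
That conflicts with the unit clause (green).
So every satisfying assignment has navy = True.

True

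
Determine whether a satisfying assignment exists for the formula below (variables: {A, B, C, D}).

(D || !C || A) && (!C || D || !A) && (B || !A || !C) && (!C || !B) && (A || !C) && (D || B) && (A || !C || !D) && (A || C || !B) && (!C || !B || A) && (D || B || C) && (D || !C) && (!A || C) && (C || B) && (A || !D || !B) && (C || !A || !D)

No, unsatisfiable

Case C = false:
From the singleton clause (!A), A = false.
From the singleton clause (!B), B = false.
Now (B) is unsatisfied and unit — conflict.
Backtrack on C: now try C = true.
From the singleton clause (!B), B = false.
From the singleton clause (!A), A = false.
Now (A) is unsatisfied and unit — conflict.
Neither C = true nor C = false works.
No assignment satisfies every clause.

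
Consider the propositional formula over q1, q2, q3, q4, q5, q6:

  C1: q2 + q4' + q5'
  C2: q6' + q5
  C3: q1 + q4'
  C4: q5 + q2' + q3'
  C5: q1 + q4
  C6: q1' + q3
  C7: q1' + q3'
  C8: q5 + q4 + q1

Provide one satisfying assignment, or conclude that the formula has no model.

UNSATISFIABLE

Try q6 = 0.
Try q1 = 1.
The clause (q3) is unit, so q3 = 1.
That conflicts with the unit clause (q3').
So q1 must be the other value — set q1 = 0.
The clause (q4') is unit, so q4 = 0.
That conflicts with the unit clause (q4).
Neither q1 = 1 nor q1 = 0 works.
So q6 must be the other value — set q6 = 1.
The clause (q5) is unit, so q5 = 1.
Try q2 = 1.
Try q1 = 1.
The clause (q3) is unit, so q3 = 1.
That conflicts with the unit clause (q3').
So q1 must be the other value — set q1 = 0.
The clause (q4') is unit, so q4 = 0.
That conflicts with the unit clause (q4).
Neither q1 = 1 nor q1 = 0 works.
So q2 must be the other value — set q2 = 0.
The clause (q4') is unit, so q4 = 0.
The clause (q1) is unit, so q1 = 1.
The clause (q3) is unit, so q3 = 1.
That conflicts with the unit clause (q3').
Neither q2 = 1 nor q2 = 0 works.
Neither q6 = 1 nor q6 = 0 works.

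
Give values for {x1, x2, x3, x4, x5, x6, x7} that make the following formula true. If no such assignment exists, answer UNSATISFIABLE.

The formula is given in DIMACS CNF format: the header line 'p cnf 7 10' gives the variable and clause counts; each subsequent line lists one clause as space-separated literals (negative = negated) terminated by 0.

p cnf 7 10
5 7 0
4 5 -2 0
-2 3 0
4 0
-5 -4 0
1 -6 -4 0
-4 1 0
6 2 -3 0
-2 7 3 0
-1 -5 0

Unit clause (x4) forces x4 = True.
Unit clause (¬x5) forces x5 = False.
Unit clause (x7) forces x7 = True.
Unit clause (x1) forces x1 = True.
Try x2 = False.
Try x6 = True.
No clause remains; x3 is free.

x1 ↦ True, x2 ↦ False, x3 ↦ True, x4 ↦ True, x5 ↦ False, x6 ↦ True, x7 ↦ True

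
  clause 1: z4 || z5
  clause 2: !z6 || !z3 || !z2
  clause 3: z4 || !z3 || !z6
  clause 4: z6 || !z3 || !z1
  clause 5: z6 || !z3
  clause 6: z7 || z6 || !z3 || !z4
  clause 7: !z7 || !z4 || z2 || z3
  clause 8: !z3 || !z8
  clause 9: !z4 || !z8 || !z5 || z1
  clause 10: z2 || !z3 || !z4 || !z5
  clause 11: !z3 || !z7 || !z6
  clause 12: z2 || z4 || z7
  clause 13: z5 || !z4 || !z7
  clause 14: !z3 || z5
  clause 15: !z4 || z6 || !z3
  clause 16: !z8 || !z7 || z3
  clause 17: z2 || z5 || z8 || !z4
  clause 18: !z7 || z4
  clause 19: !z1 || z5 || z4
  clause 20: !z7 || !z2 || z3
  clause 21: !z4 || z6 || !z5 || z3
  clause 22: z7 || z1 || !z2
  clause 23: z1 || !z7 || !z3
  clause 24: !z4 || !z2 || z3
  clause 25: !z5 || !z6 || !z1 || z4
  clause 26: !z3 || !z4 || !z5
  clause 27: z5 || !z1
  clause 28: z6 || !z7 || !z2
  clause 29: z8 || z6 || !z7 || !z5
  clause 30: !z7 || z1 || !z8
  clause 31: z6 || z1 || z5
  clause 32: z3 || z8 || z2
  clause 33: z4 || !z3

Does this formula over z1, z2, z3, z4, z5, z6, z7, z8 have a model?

Yes

Try z4 = false.
From the singleton clause (z5), z5 = true.
From the singleton clause (!z7), z7 = false.
From the singleton clause (z2), z2 = true.
From the singleton clause (z1), z1 = true.
From the singleton clause (!z6), z6 = false.
From the singleton clause (!z3), z3 = false.
All clauses hold; z8 can take either value.
A satisfying assignment: z1=true,  z2=true,  z3=false,  z4=false,  z5=true,  z6=false,  z7=false,  z8=false.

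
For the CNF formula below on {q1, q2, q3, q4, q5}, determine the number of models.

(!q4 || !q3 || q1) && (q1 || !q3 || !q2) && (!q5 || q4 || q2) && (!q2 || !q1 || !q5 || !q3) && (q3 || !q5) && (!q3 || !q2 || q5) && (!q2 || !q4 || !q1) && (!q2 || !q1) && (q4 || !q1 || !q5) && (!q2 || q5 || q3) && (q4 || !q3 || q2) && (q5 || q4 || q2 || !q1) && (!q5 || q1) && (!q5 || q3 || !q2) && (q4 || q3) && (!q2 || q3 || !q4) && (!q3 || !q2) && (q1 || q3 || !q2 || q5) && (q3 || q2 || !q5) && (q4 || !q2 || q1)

There are 2^5 = 32 truth assignments over (q1, q2, q3, q4, q5).
Split on q4. With q4 = true, the clauses containing q4 are satisfied and !q4 drops from the rest; 4 of the 2^4 = 16 assignments to the other variables satisfy what remains.
With q4 = false, by the same count on the reduced clause set, 0 assignments work.
Total: 4 + 0 = 4.

4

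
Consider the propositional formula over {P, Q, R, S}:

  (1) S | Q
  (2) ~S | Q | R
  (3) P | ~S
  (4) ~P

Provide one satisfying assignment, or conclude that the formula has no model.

The clause (~P) is unit, so P = 0.
The clause (~S) is unit, so S = 0.
The clause (Q) is unit, so Q = 1.
Every clause is now satisfied; R is unconstrained.

P ↦ 0; Q ↦ 1; R ↦ 1; S ↦ 0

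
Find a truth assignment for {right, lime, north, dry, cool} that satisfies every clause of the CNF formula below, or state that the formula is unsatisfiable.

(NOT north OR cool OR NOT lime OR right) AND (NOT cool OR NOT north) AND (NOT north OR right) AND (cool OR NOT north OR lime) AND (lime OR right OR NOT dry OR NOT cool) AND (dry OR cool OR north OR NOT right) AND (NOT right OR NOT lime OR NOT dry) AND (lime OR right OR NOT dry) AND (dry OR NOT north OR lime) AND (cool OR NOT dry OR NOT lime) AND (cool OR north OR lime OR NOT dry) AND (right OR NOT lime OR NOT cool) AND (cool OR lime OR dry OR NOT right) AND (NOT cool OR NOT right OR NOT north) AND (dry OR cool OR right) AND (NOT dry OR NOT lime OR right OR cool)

Case cool = true:
From the singleton clause (NOT north), north = false.
Case right = true:
Case lime = false:
No clause remains; dry is free.

right: true; lime: false; north: false; dry: true; cool: true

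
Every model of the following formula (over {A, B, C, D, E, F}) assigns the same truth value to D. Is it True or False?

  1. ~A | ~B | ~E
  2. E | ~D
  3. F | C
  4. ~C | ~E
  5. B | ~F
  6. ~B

Suppose D = 1.
From the singleton clause (E), E = 1.
From the singleton clause (~C), C = 0.
From the singleton clause (F), F = 1.
From the singleton clause (B), B = 1.
But (~B) is also a unit clause — contradiction.
So every satisfying assignment has D = False.

False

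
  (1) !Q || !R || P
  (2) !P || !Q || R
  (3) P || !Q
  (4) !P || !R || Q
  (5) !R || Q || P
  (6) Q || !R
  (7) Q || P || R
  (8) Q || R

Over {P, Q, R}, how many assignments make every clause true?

1

There are 2^3 = 8 truth assignments over (P, Q, R).
Check each against the 8 clauses (columns in the order P, Q, R):
  F F F  ✗ fails (Q || P || R)
  F F T  ✗ fails (!R || Q || P)
  F T F  ✗ fails (P || !Q)
  F T T  ✗ fails (!Q || !R || P)
  T F F  ✗ fails (Q || R)
  T F T  ✗ fails (!P || !R || Q)
  T T F  ✗ fails (!P || !Q || R)
  T T T  ✓ satisfies all
1 of the 8 rows is a model.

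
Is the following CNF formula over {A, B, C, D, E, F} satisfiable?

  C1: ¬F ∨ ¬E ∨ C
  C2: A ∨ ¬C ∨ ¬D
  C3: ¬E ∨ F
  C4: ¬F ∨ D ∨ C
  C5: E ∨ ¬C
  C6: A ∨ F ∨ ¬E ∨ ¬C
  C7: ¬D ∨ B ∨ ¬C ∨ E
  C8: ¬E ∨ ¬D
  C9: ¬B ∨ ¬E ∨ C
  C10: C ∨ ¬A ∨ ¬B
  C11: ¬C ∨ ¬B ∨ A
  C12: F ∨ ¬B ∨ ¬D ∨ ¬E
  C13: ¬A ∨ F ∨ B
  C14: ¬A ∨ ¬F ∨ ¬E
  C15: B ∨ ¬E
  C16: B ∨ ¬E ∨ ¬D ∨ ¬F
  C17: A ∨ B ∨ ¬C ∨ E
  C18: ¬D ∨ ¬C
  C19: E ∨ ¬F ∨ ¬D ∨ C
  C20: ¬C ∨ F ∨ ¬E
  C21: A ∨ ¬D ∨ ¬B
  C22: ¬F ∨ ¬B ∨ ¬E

Yes, satisfiable

Try E = False.
The clause (¬C) is unit, so C = False.
Try F = False.
Try A = False.
Try D = True.
The clause (¬B) is unit, so B = False.
Every clause now holds.
A satisfying assignment: A: False; B: False; C: False; D: True; E: False; F: False.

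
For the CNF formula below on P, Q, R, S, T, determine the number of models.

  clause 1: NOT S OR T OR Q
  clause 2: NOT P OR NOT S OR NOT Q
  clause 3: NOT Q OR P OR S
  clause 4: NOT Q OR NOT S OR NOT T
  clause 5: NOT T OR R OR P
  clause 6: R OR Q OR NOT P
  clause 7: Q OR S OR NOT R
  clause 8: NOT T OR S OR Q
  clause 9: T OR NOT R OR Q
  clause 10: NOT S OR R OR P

8

There are 2^5 = 32 truth assignments over (P, Q, R, S, T).
Split on P. With P = true, the clauses containing P are satisfied and NOT P drops from the rest; 5 of the 2^4 = 16 assignments to the other variables satisfy what remains.
With P = false, by the same count on the reduced clause set, 3 assignments work.
(One model: P=F, Q=F, R=F, S=F, T=F.)
Total: 5 + 3 = 8.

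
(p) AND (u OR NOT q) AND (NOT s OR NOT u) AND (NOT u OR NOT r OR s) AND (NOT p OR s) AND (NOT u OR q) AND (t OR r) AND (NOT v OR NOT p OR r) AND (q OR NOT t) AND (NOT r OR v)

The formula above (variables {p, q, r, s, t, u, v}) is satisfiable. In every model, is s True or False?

True

Suppose s = false.
From the singleton clause (p), p = true.
Now (NOT p) is unsatisfied and unit — conflict.
So every satisfying assignment has s = True.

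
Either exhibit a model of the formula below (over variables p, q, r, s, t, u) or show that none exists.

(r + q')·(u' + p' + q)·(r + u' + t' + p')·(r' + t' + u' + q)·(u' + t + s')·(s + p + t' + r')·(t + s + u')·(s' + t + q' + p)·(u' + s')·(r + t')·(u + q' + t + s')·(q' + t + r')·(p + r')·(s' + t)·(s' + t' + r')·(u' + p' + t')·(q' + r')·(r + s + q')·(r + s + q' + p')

Case r = 1:
Unit clause (p) forces p = 1.
Unit clause (q') forces q = 0.
Unit clause (u') forces u = 0.
Case s = 0:
Every clause is now satisfied; t is unconstrained.

p: 1; q: 0; r: 1; s: 0; t: 0; u: 0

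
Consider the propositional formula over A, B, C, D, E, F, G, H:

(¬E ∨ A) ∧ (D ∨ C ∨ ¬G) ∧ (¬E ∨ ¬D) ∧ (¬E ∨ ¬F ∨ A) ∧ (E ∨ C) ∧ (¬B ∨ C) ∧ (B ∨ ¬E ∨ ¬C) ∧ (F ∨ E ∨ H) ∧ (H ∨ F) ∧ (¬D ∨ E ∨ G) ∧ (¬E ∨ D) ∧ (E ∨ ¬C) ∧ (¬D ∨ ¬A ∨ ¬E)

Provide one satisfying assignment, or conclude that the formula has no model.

UNSATISFIABLE

Branch on E: set E = False.
(C) alone gives C = True.
But (¬C) is also a unit clause — contradiction.
Backtrack on E: now try E = True.
(A) alone gives A = True.
(¬D) alone gives D = False.
But (D) is also a unit clause — contradiction.
Either choice for E ends in contradiction.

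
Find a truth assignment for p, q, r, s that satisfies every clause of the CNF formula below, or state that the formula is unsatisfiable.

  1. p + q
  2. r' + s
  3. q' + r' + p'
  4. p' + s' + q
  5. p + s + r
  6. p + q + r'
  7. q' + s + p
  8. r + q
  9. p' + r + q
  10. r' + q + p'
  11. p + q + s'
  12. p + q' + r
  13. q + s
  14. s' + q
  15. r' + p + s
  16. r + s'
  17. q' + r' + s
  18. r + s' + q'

Case p = 1:
Case r = 0:
The clause (q) is unit, so q = 1.
The clause (s') is unit, so s = 0.
All clauses are satisfied.

p: 1, q: 1, r: 0, s: 0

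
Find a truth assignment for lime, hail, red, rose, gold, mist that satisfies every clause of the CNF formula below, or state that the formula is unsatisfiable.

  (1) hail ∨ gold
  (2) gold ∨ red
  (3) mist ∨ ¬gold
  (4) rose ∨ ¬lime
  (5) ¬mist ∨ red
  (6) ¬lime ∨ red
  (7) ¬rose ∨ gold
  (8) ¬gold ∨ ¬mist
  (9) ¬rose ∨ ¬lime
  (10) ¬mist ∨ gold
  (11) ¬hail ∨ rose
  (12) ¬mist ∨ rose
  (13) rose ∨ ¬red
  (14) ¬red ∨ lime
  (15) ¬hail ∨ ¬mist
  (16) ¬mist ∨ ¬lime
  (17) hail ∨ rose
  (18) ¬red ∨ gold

UNSATISFIABLE

Case hail = True:
The clause (rose) is unit, so rose = True.
The clause (gold) is unit, so gold = True.
The clause (mist) is unit, so mist = True.
But (¬mist) is also a unit clause — contradiction.
Undo hail and try hail = False.
The clause (gold) is unit, so gold = True.
The clause (mist) is unit, so mist = True.
But (¬mist) is also a unit clause — contradiction.
Neither hail = True nor hail = False works.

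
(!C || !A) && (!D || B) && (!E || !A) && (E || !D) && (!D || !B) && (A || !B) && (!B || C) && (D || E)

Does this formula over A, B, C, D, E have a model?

Yes, satisfiable

Suppose C = true.
Unit clause (!A) forces A = false.
Unit clause (!B) forces B = false.
Unit clause (!D) forces D = false.
Unit clause (E) forces E = true.
This assignment satisfies each clause.
A satisfying assignment: A: false, B: false, C: true, D: false, E: true.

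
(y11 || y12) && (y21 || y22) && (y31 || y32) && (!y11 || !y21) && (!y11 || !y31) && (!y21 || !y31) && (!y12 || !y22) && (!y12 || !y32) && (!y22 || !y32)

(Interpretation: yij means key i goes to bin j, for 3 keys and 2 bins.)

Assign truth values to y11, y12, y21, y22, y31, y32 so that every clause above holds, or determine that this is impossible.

Case y11 = true:
Unit clause (!y21) forces y21 = false.
Unit clause (y22) forces y22 = true.
Unit clause (!y31) forces y31 = false.
Unit clause (y32) forces y32 = true.
Now (!y32) is unsatisfied and unit — conflict.
That branch fails; take y11 = false instead.
Unit clause (y12) forces y12 = true.
Unit clause (!y22) forces y22 = false.
Unit clause (y21) forces y21 = true.
Unit clause (!y31) forces y31 = false.
Unit clause (y32) forces y32 = true.
Now (!y32) is unsatisfied and unit — conflict.
Neither y11 = true nor y11 = false works.

UNSATISFIABLE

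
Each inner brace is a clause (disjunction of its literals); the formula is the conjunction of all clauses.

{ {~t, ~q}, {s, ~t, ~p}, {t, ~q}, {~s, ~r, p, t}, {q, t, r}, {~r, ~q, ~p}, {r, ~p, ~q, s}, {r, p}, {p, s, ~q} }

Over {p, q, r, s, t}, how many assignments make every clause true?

There are 2^5 = 32 truth assignments over (p, q, r, s, t).
Split on p. With p = 1, the clauses containing p are satisfied and ~p drops from the rest; 4 of the 2^4 = 16 assignments to the other variables satisfy what remains.
With p = 0, by the same count on the reduced clause set, 3 assignments work.
(One model: p=F, q=F, r=T, s=F, t=F.)
Total: 4 + 3 = 7.

7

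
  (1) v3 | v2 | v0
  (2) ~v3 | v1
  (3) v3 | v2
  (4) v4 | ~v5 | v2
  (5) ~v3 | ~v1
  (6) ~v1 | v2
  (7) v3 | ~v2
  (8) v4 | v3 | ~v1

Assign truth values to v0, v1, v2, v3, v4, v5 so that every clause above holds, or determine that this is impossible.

Try v3 = 0.
From the singleton clause (v2), v2 = 1.
That conflicts with the unit clause (~v2).
That branch fails; take v3 = 1 instead.
From the singleton clause (v1), v1 = 1.
That conflicts with the unit clause (~v1).
Either choice for v3 ends in contradiction.

UNSATISFIABLE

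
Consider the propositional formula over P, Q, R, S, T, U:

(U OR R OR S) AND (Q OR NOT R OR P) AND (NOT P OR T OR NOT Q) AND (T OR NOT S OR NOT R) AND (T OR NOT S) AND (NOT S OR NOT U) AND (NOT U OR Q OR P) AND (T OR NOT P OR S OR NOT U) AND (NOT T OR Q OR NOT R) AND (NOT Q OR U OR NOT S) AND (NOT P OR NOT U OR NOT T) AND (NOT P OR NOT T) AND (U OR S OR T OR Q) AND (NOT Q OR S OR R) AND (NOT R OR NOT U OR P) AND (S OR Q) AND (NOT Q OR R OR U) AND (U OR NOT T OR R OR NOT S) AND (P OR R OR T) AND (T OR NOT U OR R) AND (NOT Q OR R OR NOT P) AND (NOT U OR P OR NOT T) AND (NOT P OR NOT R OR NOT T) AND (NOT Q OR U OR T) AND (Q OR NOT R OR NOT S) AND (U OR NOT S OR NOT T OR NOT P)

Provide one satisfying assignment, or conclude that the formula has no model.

Try T = true.
From the singleton clause (NOT P), P = false.
From the singleton clause (NOT U), U = false.
Try R = true.
From the singleton clause (Q), Q = true.
From the singleton clause (NOT S), S = false.
Every clause now holds.

P ↦ false,  Q ↦ true,  R ↦ true,  S ↦ false,  T ↦ true,  U ↦ false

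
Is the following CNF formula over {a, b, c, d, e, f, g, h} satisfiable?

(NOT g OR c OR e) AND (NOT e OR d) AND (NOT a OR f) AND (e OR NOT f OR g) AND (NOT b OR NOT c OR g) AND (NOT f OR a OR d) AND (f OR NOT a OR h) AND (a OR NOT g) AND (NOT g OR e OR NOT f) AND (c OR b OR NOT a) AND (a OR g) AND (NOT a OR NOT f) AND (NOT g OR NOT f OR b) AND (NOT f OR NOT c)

No

Branch on e: set e = false.
Branch on g: set g = false.
Unit clause (NOT f) forces f = false.
Unit clause (NOT a) forces a = false.
Now (a) is unsatisfied and unit — conflict.
Undo g and try g = true.
Unit clause (c) forces c = true.
Unit clause (a) forces a = true.
Unit clause (f) forces f = true.
Now (NOT f) is unsatisfied and unit — conflict.
Neither g = true nor g = false works.
Undo e and try e = true.
Unit clause (d) forces d = true.
Branch on a: set a = false.
Unit clause (NOT g) forces g = false.
Now (g) is unsatisfied and unit — conflict.
Undo a and try a = true.
Unit clause (f) forces f = true.
Now (NOT f) is unsatisfied and unit — conflict.
Neither a = true nor a = false works.
Neither e = true nor e = false works.
No assignment satisfies every clause.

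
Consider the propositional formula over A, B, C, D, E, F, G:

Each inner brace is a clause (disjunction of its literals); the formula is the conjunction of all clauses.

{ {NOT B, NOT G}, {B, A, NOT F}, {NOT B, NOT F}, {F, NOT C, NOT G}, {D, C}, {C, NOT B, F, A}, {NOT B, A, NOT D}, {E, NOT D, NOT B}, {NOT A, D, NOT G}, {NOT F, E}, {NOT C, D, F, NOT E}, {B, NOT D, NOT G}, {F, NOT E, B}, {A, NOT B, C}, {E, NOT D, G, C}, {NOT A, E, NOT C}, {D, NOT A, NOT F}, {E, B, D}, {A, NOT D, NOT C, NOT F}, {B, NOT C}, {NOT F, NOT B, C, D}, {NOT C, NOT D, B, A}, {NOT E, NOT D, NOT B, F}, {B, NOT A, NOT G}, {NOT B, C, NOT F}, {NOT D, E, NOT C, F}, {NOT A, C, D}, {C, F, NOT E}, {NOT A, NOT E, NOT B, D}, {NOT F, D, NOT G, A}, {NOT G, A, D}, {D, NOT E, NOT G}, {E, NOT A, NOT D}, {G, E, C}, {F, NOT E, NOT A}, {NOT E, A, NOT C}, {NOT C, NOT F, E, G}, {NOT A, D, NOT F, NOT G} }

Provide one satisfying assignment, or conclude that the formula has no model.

A: false,  B: true,  C: true,  D: false,  E: false,  F: false,  G: false

Case B = true:
Unit clause (NOT G) forces G = false.
Unit clause (NOT F) forces F = false.
Case D = false:
Unit clause (C) forces C = true.
Unit clause (NOT E) forces E = false.
Unit clause (NOT A) forces A = false.
All clauses are satisfied.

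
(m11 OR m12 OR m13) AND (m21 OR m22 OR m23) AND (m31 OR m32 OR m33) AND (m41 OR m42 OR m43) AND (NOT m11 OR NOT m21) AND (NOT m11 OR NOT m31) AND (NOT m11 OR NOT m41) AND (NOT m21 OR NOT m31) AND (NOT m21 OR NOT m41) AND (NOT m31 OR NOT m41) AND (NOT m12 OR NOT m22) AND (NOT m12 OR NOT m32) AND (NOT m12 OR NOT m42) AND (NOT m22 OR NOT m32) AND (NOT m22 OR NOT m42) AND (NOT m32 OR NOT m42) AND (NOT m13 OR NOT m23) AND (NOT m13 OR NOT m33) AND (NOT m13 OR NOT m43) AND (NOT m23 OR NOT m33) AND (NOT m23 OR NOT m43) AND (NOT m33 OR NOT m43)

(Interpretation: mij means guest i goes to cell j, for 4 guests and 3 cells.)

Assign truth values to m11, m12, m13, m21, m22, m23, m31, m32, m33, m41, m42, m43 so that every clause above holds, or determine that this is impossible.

Try m11 = false.
Try m12 = true.
The clause (NOT m22) is unit, so m22 = false.
The clause (NOT m32) is unit, so m32 = false.
The clause (NOT m42) is unit, so m42 = false.
Try m21 = true.
The clause (NOT m31) is unit, so m31 = false.
The clause (m33) is unit, so m33 = true.
The clause (NOT m41) is unit, so m41 = false.
The clause (m43) is unit, so m43 = true.
That conflicts with the unit clause (NOT m43).
Backtrack on m21: now try m21 = false.
The clause (m23) is unit, so m23 = true.
The clause (NOT m13) is unit, so m13 = false.
The clause (NOT m33) is unit, so m33 = false.
The clause (m31) is unit, so m31 = true.
The clause (NOT m41) is unit, so m41 = false.
The clause (m43) is unit, so m43 = true.
That conflicts with the unit clause (NOT m43).
Either choice for m21 ends in contradiction.
Backtrack on m12: now try m12 = false.
The clause (m13) is unit, so m13 = true.
The clause (NOT m23) is unit, so m23 = false.
The clause (NOT m33) is unit, so m33 = false.
The clause (NOT m43) is unit, so m43 = false.
Try m21 = true.
The clause (NOT m31) is unit, so m31 = false.
The clause (m32) is unit, so m32 = true.
The clause (NOT m41) is unit, so m41 = false.
The clause (m42) is unit, so m42 = true.
That conflicts with the unit clause (NOT m42).
Backtrack on m21: now try m21 = false.
The clause (m22) is unit, so m22 = true.
The clause (NOT m32) is unit, so m32 = false.
The clause (m31) is unit, so m31 = true.
The clause (NOT m41) is unit, so m41 = false.
The clause (m42) is unit, so m42 = true.
That conflicts with the unit clause (NOT m42).
Either choice for m21 ends in contradiction.
Either choice for m12 ends in contradiction.
Backtrack on m11: now try m11 = true.
The clause (NOT m21) is unit, so m21 = false.
The clause (NOT m31) is unit, so m31 = false.
The clause (NOT m41) is unit, so m41 = false.
Try m22 = true.
The clause (NOT m12) is unit, so m12 = false.
The clause (NOT m32) is unit, so m32 = false.
The clause (m33) is unit, so m33 = true.
The clause (NOT m42) is unit, so m42 = false.
The clause (m43) is unit, so m43 = true.
That conflicts with the unit clause (NOT m43).
Backtrack on m22: now try m22 = false.
The clause (m23) is unit, so m23 = true.
The clause (NOT m13) is unit, so m13 = false.
The clause (NOT m33) is unit, so m33 = false.
The clause (m32) is unit, so m32 = true.
The clause (NOT m12) is unit, so m12 = false.
The clause (NOT m42) is unit, so m42 = false.
The clause (m43) is unit, so m43 = true.
That conflicts with the unit clause (NOT m43).
Either choice for m22 ends in contradiction.
Either choice for m11 ends in contradiction.

UNSATISFIABLE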